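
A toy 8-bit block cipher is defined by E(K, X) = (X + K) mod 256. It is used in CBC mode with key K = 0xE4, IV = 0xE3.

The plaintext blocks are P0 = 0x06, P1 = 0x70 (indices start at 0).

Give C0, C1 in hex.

CBC encryption: C_i = E(K, P_i ⊕ C_{i−1}), with C_{−1} = IV.
C0: P0 ⊕ 0xE3 = 0xE5; E(K, 0xE5) = 0xC9.
C1: P1 ⊕ 0xC9 = 0xB9; E(K, 0xB9) = 0x9D.

C0 = 0xC9, C1 = 0x9D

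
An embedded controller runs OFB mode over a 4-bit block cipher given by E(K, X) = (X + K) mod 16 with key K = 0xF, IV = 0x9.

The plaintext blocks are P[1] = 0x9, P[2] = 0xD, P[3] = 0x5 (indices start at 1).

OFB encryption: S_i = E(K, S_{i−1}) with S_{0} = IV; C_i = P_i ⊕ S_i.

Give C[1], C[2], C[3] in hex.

C[1] = 0x1, C[2] = 0xA, C[3] = 0x3

C[1]: S = E(K, 0x9) = 0x8; 0x9 ⊕ 0x8 = 0x1.
C[2]: S = E(K, 0x8) = 0x7; 0xD ⊕ 0x7 = 0xA.
C[3]: S = E(K, 0x7) = 0x6; 0x5 ⊕ 0x6 = 0x3.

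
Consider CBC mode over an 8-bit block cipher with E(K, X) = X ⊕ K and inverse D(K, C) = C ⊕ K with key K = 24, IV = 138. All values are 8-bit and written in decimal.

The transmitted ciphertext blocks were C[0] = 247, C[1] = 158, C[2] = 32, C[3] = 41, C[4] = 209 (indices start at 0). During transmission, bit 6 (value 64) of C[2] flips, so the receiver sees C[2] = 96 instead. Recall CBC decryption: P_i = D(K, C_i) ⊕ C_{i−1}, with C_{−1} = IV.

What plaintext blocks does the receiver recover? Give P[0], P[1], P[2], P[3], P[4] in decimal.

Only C[2] changed, to 96. In CBC, a change in C_i garbles P_i and flips the same bit in P_{i+1}. Decrypting the received ciphertext:
P[0]: D(K, 247) = 239; 239 ⊕ 138 = 101.
P[1]: D(K, 158) = 134; 134 ⊕ 247 = 113.
P[2]: D(K, 96) = 120; 120 ⊕ 158 = 230.
P[3]: D(K, 41) = 49; 49 ⊕ 96 = 81.
P[4]: D(K, 209) = 201; 201 ⊕ 41 = 224.
Blocks that differ from the original plaintext: P[2], P[3].

P[0] = 101, P[1] = 113, P[2] = 230, P[3] = 81, P[4] = 224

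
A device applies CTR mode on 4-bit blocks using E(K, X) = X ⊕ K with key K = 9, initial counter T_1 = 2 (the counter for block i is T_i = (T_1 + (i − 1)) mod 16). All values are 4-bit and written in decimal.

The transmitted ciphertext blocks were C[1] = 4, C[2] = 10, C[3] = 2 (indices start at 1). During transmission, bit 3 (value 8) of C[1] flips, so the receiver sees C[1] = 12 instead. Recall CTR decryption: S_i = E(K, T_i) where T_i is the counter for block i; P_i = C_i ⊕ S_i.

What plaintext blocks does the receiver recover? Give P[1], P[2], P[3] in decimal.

Only C[1] changed, to 12. In CTR, a change in C_i flips the same bit in P_i only; the keystream is unaffected. Decrypting the received ciphertext:
P[1]: T = 2, S = E(K, T) = 11; 12 ⊕ 11 = 7.
P[2]: T = 3, S = E(K, T) = 10; 10 ⊕ 10 = 0.
P[3]: T = 4, S = E(K, T) = 13; 2 ⊕ 13 = 15.
Blocks that differ from the original plaintext: P[1].

P[1] = 7, P[2] = 0, P[3] = 15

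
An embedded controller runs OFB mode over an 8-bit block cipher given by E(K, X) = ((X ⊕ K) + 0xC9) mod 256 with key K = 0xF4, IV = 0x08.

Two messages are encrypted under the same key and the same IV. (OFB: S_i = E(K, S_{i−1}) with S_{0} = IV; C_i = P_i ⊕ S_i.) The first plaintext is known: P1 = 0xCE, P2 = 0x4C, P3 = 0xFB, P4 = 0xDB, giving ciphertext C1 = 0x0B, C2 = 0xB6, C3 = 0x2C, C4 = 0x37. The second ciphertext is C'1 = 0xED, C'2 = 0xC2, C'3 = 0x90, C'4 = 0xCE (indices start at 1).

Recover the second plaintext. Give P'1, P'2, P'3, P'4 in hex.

P'1 = 0x28, P'2 = 0x38, P'3 = 0x47, P'4 = 0x22

In OFB with a reused IV, both messages share the same keystream S_i, so C_i ⊕ C'_i = P_i ⊕ P'_i and thus P'_i = P_i ⊕ C_i ⊕ C'_i.
P'1: 0xCE ⊕ 0x0B ⊕ 0xED = 0x28.
P'2: 0x4C ⊕ 0xB6 ⊕ 0xC2 = 0x38.
P'3: 0xFB ⊕ 0x2C ⊕ 0x90 = 0x47.
P'4: 0xDB ⊕ 0x37 ⊕ 0xCE = 0x22.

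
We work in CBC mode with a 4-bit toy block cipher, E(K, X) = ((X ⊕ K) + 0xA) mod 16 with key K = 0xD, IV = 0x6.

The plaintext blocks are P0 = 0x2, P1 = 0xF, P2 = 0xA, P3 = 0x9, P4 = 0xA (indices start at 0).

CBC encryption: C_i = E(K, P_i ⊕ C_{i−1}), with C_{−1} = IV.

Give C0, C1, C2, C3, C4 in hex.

C0: P0 ⊕ 0x6 = 0x4; E(K, 0x4) = 0x3.
C1: P1 ⊕ 0x3 = 0xC; E(K, 0xC) = 0xB.
C2: P2 ⊕ 0xB = 0x1; E(K, 0x1) = 0x6.
C3: P3 ⊕ 0x6 = 0xF; E(K, 0xF) = 0xC.
C4: P4 ⊕ 0xC = 0x6; E(K, 0x6) = 0x5.

C0 = 0x3, C1 = 0xB, C2 = 0x6, C3 = 0xC, C4 = 0x5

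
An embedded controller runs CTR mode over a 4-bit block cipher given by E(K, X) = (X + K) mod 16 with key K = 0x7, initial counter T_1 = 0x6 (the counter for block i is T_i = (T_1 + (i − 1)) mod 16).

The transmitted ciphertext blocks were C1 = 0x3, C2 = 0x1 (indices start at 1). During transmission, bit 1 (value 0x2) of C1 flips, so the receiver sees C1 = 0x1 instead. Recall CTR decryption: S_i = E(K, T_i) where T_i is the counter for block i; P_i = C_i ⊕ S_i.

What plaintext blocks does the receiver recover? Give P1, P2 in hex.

Only C1 changed, to 0x1. In CTR, a change in C_i flips the same bit in P_i only; the keystream is unaffected. Decrypting the received ciphertext:
P1: T = 0x6, S = E(K, T) = 0xD; 0x1 ⊕ 0xD = 0xC.
P2: T = 0x7, S = E(K, T) = 0xE; 0x1 ⊕ 0xE = 0xF.
Blocks that differ from the original plaintext: P1.

P1 = 0xC, P2 = 0xF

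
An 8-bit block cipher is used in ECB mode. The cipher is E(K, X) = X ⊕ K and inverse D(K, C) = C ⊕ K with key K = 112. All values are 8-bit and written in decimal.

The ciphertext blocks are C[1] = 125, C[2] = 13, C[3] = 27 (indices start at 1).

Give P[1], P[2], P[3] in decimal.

ECB decryption: P_i = D(K, C_i).
P[1]: D(K, 125) = 13.
P[2]: D(K, 13) = 125.
P[3]: D(K, 27) = 107.

P[1] = 13, P[2] = 125, P[3] = 107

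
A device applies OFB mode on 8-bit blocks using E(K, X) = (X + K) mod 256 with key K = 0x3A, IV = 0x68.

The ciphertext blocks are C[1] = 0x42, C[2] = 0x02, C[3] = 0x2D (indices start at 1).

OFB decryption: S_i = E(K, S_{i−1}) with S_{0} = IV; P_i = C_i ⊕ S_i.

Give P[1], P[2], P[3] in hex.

P[1] = 0xE0, P[2] = 0xDE, P[3] = 0x3B

P[1]: S = E(K, 0x68) = 0xA2; 0x42 ⊕ 0xA2 = 0xE0.
P[2]: S = E(K, 0xA2) = 0xDC; 0x02 ⊕ 0xDC = 0xDE.
P[3]: S = E(K, 0xDC) = 0x16; 0x2D ⊕ 0x16 = 0x3B.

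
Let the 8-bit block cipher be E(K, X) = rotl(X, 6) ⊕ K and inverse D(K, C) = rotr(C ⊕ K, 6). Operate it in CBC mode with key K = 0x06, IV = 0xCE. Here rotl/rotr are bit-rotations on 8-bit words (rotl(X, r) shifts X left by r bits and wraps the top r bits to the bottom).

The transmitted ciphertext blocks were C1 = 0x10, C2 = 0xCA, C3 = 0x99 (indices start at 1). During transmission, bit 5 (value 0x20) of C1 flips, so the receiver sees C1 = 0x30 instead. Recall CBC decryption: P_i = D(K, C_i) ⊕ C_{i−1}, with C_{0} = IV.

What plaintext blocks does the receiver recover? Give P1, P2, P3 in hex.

P1 = 0x16, P2 = 0x03, P3 = 0xB4

Only C1 changed, to 0x30. In CBC, a change in C_i garbles P_i and flips the same bit in P_{i+1}. Decrypting the received ciphertext:
P1: D(K, 0x30) = 0xD8; 0xD8 ⊕ 0xCE = 0x16.
P2: D(K, 0xCA) = 0x33; 0x33 ⊕ 0x30 = 0x03.
P3: D(K, 0x99) = 0x7E; 0x7E ⊕ 0xCA = 0xB4.
Blocks that differ from the original plaintext: P1, P2.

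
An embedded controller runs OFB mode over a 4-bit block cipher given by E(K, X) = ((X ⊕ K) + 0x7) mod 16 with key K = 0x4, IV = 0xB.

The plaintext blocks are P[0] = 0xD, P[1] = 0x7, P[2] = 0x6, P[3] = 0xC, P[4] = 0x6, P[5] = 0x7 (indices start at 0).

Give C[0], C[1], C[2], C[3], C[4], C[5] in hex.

C[0] = 0xB, C[1] = 0xE, C[2] = 0x2, C[3] = 0xB, C[4] = 0xC, C[5] = 0x2

OFB encryption: S_i = E(K, S_{i−1}) with S_{−1} = IV; C_i = P_i ⊕ S_i.
C[0]: S = E(K, 0xB) = 0x6; 0xD ⊕ 0x6 = 0xB.
C[1]: S = E(K, 0x6) = 0x9; 0x7 ⊕ 0x9 = 0xE.
C[2]: S = E(K, 0x9) = 0x4; 0x6 ⊕ 0x4 = 0x2.
C[3]: S = E(K, 0x4) = 0x7; 0xC ⊕ 0x7 = 0xB.
C[4]: S = E(K, 0x7) = 0xA; 0x6 ⊕ 0xA = 0xC.
C[5]: S = E(K, 0xA) = 0x5; 0x7 ⊕ 0x5 = 0x2.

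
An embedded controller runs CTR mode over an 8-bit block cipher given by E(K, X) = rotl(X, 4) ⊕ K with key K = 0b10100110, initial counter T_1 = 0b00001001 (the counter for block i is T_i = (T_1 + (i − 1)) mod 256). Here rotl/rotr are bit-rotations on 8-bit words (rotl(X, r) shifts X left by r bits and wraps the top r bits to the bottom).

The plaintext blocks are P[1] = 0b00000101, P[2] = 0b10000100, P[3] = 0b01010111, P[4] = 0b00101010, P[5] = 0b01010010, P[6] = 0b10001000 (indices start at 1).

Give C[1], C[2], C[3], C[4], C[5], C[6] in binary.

C[1] = 0b00110011, C[2] = 0b10000010, C[3] = 0b01000001, C[4] = 0b01001100, C[5] = 0b00100100, C[6] = 0b11001110

CTR encryption: S_i = E(K, T_i) where T_i is the counter for block i; C_i = P_i ⊕ S_i.
C[1]: T = 0b00001001, S = E(K, T) = 0b00110110; 0b00000101 ⊕ 0b00110110 = 0b00110011.
C[2]: T = 0b00001010, S = E(K, T) = 0b00000110; 0b10000100 ⊕ 0b00000110 = 0b10000010.
C[3]: T = 0b00001011, S = E(K, T) = 0b00010110; 0b01010111 ⊕ 0b00010110 = 0b01000001.
C[4]: T = 0b00001100, S = E(K, T) = 0b01100110; 0b00101010 ⊕ 0b01100110 = 0b01001100.
C[5]: T = 0b00001101, S = E(K, T) = 0b01110110; 0b01010010 ⊕ 0b01110110 = 0b00100100.
C[6]: T = 0b00001110, S = E(K, T) = 0b01000110; 0b10001000 ⊕ 0b01000110 = 0b11001110.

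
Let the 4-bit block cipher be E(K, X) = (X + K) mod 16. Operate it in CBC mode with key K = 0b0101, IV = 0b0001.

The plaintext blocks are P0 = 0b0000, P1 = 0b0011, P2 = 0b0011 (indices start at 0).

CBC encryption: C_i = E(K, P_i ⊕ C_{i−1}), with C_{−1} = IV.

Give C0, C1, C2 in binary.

C0: P0 ⊕ 0b0001 = 0b0001; E(K, 0b0001) = 0b0110.
C1: P1 ⊕ 0b0110 = 0b0101; E(K, 0b0101) = 0b1010.
C2: P2 ⊕ 0b1010 = 0b1001; E(K, 0b1001) = 0b1110.

C0 = 0b0110, C1 = 0b1010, C2 = 0b1110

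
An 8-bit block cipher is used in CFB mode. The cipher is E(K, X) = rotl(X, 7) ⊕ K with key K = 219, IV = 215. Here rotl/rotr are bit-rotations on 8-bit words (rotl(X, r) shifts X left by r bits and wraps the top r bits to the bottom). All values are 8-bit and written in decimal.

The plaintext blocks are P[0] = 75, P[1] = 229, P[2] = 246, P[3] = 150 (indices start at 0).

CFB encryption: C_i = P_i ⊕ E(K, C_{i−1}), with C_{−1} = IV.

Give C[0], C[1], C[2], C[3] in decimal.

C[0] = 123, C[1] = 131, C[2] = 236, C[3] = 59

C[0]: E(K, 215) = 48; 75 ⊕ 48 = 123.
C[1]: E(K, 123) = 102; 229 ⊕ 102 = 131.
C[2]: E(K, 131) = 26; 246 ⊕ 26 = 236.
C[3]: E(K, 236) = 173; 150 ⊕ 173 = 59.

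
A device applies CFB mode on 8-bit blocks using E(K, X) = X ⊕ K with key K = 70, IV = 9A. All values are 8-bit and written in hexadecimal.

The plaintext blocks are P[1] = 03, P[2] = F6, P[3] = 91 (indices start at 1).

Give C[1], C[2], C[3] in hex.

CFB encryption: C_i = P_i ⊕ E(K, C_{i−1}), with C_{0} = IV.
C[1]: E(K, 9A) = EA; 03 ⊕ EA = E9.
C[2]: E(K, E9) = 99; F6 ⊕ 99 = 6F.
C[3]: E(K, 6F) = 1F; 91 ⊕ 1F = 8E.

C[1] = E9, C[2] = 6F, C[3] = 8E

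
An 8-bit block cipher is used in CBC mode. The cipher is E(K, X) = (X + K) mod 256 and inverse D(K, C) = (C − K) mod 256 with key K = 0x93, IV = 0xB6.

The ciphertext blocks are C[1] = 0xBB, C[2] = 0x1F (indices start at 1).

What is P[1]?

CBC decryption: P_i = D(K, C_i) ⊕ C_{i−1}, with C_{0} = IV.
P[1]: D(K, 0xBB) = 0x28; 0x28 ⊕ 0xB6 = 0x9E.

P[1] = 0x9E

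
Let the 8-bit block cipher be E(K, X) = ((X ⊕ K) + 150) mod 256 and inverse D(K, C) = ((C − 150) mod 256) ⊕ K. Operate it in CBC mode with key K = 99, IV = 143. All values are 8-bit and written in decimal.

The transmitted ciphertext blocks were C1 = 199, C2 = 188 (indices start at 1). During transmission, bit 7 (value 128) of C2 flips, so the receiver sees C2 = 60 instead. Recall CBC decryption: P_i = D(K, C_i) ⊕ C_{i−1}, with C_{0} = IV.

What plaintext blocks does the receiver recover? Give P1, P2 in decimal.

P1 = 221, P2 = 2

Only C2 changed, to 60. In CBC, a change in C_i garbles P_i and flips the same bit in P_{i+1}. Decrypting the received ciphertext:
P1: D(K, 199) = 82; 82 ⊕ 143 = 221.
P2: D(K, 60) = 197; 197 ⊕ 199 = 2.
Blocks that differ from the original plaintext: P2.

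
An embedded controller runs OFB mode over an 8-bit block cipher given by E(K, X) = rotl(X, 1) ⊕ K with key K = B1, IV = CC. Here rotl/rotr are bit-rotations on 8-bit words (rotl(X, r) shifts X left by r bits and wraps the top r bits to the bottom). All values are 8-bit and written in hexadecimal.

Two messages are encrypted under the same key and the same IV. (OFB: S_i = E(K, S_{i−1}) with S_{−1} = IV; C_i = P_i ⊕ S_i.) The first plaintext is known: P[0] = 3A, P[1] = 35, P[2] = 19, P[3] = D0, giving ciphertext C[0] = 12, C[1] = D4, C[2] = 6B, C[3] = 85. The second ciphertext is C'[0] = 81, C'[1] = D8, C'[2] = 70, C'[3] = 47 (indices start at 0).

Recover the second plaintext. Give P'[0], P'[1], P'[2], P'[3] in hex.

P'[0] = A9, P'[1] = 39, P'[2] = 02, P'[3] = 12

In OFB with a reused IV, both messages share the same keystream S_i, so C_i ⊕ C'_i = P_i ⊕ P'_i and thus P'_i = P_i ⊕ C_i ⊕ C'_i.
P'[0]: 3A ⊕ 12 ⊕ 81 = A9.
P'[1]: 35 ⊕ D4 ⊕ D8 = 39.
P'[2]: 19 ⊕ 6B ⊕ 70 = 02.
P'[3]: D0 ⊕ 85 ⊕ 47 = 12.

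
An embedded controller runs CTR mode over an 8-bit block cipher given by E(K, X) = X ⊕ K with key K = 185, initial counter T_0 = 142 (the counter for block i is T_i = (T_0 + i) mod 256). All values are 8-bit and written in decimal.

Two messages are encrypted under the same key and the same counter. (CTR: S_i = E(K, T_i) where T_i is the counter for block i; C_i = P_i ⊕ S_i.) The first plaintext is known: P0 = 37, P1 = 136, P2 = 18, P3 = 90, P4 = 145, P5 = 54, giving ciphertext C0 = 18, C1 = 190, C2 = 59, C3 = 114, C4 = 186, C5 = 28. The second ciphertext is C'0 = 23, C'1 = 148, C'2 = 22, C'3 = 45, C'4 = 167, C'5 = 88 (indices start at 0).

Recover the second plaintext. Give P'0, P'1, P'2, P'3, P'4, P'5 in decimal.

In CTR with a reused counter, both messages share the same keystream S_i, so C_i ⊕ C'_i = P_i ⊕ P'_i and thus P'_i = P_i ⊕ C_i ⊕ C'_i.
P'0: 37 ⊕ 18 ⊕ 23 = 32.
P'1: 136 ⊕ 190 ⊕ 148 = 162.
P'2: 18 ⊕ 59 ⊕ 22 = 63.
P'3: 90 ⊕ 114 ⊕ 45 = 5.
P'4: 145 ⊕ 186 ⊕ 167 = 140.
P'5: 54 ⊕ 28 ⊕ 88 = 114.

P'0 = 32, P'1 = 162, P'2 = 63, P'3 = 5, P'4 = 140, P'5 = 114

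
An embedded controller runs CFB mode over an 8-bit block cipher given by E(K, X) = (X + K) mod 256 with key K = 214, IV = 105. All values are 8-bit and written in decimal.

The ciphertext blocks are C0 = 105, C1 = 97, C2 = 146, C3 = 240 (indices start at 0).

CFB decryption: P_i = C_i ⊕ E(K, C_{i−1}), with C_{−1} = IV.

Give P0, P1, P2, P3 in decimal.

P0 = 86, P1 = 94, P2 = 165, P3 = 152

P0: E(K, 105) = 63; 105 ⊕ 63 = 86.
P1: E(K, 105) = 63; 97 ⊕ 63 = 94.
P2: E(K, 97) = 55; 146 ⊕ 55 = 165.
P3: E(K, 146) = 104; 240 ⊕ 104 = 152.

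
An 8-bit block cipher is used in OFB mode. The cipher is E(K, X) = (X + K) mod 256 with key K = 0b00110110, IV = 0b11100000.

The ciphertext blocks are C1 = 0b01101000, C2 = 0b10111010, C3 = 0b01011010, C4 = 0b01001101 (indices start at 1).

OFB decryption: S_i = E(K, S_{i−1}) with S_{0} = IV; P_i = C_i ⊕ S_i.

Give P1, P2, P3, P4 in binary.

P1 = 0b01111110, P2 = 0b11110110, P3 = 0b11011000, P4 = 0b11110101

P1: S = E(K, 0b11100000) = 0b00010110; 0b01101000 ⊕ 0b00010110 = 0b01111110.
P2: S = E(K, 0b00010110) = 0b01001100; 0b10111010 ⊕ 0b01001100 = 0b11110110.
P3: S = E(K, 0b01001100) = 0b10000010; 0b01011010 ⊕ 0b10000010 = 0b11011000.
P4: S = E(K, 0b10000010) = 0b10111000; 0b01001101 ⊕ 0b10111000 = 0b11110101.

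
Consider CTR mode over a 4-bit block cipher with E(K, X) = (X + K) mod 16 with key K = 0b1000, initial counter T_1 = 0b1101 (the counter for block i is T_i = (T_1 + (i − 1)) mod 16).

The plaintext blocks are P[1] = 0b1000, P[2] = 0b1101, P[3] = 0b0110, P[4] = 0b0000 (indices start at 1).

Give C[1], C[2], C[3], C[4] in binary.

C[1] = 0b1101, C[2] = 0b1011, C[3] = 0b0001, C[4] = 0b1000

CTR encryption: S_i = E(K, T_i) where T_i is the counter for block i; C_i = P_i ⊕ S_i.
C[1]: T = 0b1101, S = E(K, T) = 0b0101; 0b1000 ⊕ 0b0101 = 0b1101.
C[2]: T = 0b1110, S = E(K, T) = 0b0110; 0b1101 ⊕ 0b0110 = 0b1011.
C[3]: T = 0b1111, S = E(K, T) = 0b0111; 0b0110 ⊕ 0b0111 = 0b0001.
C[4]: T = 0b0000, S = E(K, T) = 0b1000; 0b0000 ⊕ 0b1000 = 0b1000.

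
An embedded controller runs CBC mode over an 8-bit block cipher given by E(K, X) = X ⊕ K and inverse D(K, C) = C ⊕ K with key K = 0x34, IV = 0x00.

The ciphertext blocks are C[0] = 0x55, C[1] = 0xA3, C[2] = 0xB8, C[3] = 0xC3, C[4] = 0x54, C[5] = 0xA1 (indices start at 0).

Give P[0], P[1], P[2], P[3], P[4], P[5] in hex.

CBC decryption: P_i = D(K, C_i) ⊕ C_{i−1}, with C_{−1} = IV.
P[0]: D(K, 0x55) = 0x61; 0x61 ⊕ 0x00 = 0x61.
P[1]: D(K, 0xA3) = 0x97; 0x97 ⊕ 0x55 = 0xC2.
P[2]: D(K, 0xB8) = 0x8C; 0x8C ⊕ 0xA3 = 0x2F.
P[3]: D(K, 0xC3) = 0xF7; 0xF7 ⊕ 0xB8 = 0x4F.
P[4]: D(K, 0x54) = 0x60; 0x60 ⊕ 0xC3 = 0xA3.
P[5]: D(K, 0xA1) = 0x95; 0x95 ⊕ 0x54 = 0xC1.

P[0] = 0x61, P[1] = 0xC2, P[2] = 0x2F, P[3] = 0x4F, P[4] = 0xA3, P[5] = 0xC1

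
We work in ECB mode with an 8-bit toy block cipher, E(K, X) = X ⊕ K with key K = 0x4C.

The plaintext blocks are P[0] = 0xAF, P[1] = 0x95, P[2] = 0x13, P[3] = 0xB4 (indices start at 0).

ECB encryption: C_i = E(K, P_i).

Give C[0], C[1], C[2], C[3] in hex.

C[0] = 0xE3, C[1] = 0xD9, C[2] = 0x5F, C[3] = 0xF8

C[0]: E(K, 0xAF) = 0xE3.
C[1]: E(K, 0x95) = 0xD9.
C[2]: E(K, 0x13) = 0x5F.
C[3]: E(K, 0xB4) = 0xF8.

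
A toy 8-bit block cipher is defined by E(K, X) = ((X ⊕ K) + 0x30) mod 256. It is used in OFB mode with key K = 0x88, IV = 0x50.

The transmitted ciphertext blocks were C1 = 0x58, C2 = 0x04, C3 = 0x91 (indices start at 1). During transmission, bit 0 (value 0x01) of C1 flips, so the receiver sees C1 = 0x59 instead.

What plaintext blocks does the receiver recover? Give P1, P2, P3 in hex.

P1 = 0x51, P2 = 0xB4, P3 = 0xF9

OFB decryption: S_i = E(K, S_{i−1}) with S_{0} = IV; P_i = C_i ⊕ S_i.
Only C1 changed, to 0x59. In OFB, a change in C_i flips the same bit in P_i only; the keystream is unaffected. Decrypting the received ciphertext:
P1: S = E(K, 0x50) = 0x08; 0x59 ⊕ 0x08 = 0x51.
P2: S = E(K, 0x08) = 0xB0; 0x04 ⊕ 0xB0 = 0xB4.
P3: S = E(K, 0xB0) = 0x68; 0x91 ⊕ 0x68 = 0xF9.
Blocks that differ from the original plaintext: P1.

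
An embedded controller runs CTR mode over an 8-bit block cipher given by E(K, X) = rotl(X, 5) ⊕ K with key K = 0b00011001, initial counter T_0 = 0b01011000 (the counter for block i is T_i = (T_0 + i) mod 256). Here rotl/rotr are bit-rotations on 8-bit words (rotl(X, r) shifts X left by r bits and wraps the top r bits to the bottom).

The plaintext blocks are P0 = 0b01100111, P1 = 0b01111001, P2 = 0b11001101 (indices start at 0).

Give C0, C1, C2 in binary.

CTR encryption: S_i = E(K, T_i) where T_i is the counter for block i; C_i = P_i ⊕ S_i.
C0: T = 0b01011000, S = E(K, T) = 0b00010010; 0b01100111 ⊕ 0b00010010 = 0b01110101.
C1: T = 0b01011001, S = E(K, T) = 0b00110010; 0b01111001 ⊕ 0b00110010 = 0b01001011.
C2: T = 0b01011010, S = E(K, T) = 0b01010010; 0b11001101 ⊕ 0b01010010 = 0b10011111.

C0 = 0b01110101, C1 = 0b01001011, C2 = 0b10011111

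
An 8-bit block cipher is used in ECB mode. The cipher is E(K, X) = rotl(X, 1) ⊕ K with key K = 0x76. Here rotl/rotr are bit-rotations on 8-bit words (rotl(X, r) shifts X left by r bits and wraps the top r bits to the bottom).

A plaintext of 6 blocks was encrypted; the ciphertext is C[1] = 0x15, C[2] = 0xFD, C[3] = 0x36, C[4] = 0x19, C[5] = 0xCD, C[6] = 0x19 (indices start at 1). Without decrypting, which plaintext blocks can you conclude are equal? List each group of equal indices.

P[4] = P[6]

ECB encrypts each block independently with the same key, so equal ciphertext blocks imply equal plaintext blocks.
C[4] = C[6] = 0x19, so P[4] = P[6].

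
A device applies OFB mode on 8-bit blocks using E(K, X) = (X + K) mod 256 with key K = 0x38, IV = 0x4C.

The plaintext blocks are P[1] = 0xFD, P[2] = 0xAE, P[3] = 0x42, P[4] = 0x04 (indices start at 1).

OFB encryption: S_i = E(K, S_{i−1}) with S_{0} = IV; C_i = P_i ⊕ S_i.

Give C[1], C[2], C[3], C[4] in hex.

C[1]: S = E(K, 0x4C) = 0x84; 0xFD ⊕ 0x84 = 0x79.
C[2]: S = E(K, 0x84) = 0xBC; 0xAE ⊕ 0xBC = 0x12.
C[3]: S = E(K, 0xBC) = 0xF4; 0x42 ⊕ 0xF4 = 0xB6.
C[4]: S = E(K, 0xF4) = 0x2C; 0x04 ⊕ 0x2C = 0x28.

C[1] = 0x79, C[2] = 0x12, C[3] = 0xB6, C[4] = 0x28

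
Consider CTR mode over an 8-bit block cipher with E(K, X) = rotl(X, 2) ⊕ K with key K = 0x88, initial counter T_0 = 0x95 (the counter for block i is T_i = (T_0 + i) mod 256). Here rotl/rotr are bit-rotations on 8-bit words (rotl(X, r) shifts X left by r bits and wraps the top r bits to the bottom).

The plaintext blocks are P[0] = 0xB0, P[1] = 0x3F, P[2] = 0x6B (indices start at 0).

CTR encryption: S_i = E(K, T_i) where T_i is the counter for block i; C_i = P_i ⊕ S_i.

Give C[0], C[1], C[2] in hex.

C[0] = 0x6E, C[1] = 0xED, C[2] = 0xBD

C[0]: T = 0x95, S = E(K, T) = 0xDE; 0xB0 ⊕ 0xDE = 0x6E.
C[1]: T = 0x96, S = E(K, T) = 0xD2; 0x3F ⊕ 0xD2 = 0xED.
C[2]: T = 0x97, S = E(K, T) = 0xD6; 0x6B ⊕ 0xD6 = 0xBD.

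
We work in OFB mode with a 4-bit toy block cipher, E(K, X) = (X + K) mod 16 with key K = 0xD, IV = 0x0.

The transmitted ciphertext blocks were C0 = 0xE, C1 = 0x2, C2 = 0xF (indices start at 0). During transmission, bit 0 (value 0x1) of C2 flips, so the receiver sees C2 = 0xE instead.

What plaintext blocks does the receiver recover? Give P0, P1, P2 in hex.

P0 = 0x3, P1 = 0x8, P2 = 0x9

OFB decryption: S_i = E(K, S_{i−1}) with S_{−1} = IV; P_i = C_i ⊕ S_i.
Only C2 changed, to 0xE. In OFB, a change in C_i flips the same bit in P_i only; the keystream is unaffected. Decrypting the received ciphertext:
P0: S = E(K, 0x0) = 0xD; 0xE ⊕ 0xD = 0x3.
P1: S = E(K, 0xD) = 0xA; 0x2 ⊕ 0xA = 0x8.
P2: S = E(K, 0xA) = 0x7; 0xE ⊕ 0x7 = 0x9.
Blocks that differ from the original plaintext: P2.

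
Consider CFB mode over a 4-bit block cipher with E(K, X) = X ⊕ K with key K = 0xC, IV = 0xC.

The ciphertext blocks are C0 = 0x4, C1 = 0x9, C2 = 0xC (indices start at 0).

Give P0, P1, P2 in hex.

P0 = 0x4, P1 = 0x1, P2 = 0x9

CFB decryption: P_i = C_i ⊕ E(K, C_{i−1}), with C_{−1} = IV.
P0: E(K, 0xC) = 0x0; 0x4 ⊕ 0x0 = 0x4.
P1: E(K, 0x4) = 0x8; 0x9 ⊕ 0x8 = 0x1.
P2: E(K, 0x9) = 0x5; 0xC ⊕ 0x5 = 0x9.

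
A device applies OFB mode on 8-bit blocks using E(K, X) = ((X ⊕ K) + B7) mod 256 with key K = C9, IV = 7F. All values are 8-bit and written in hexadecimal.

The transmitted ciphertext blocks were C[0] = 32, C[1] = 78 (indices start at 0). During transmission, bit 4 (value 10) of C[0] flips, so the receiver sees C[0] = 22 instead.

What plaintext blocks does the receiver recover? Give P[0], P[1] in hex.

P[0] = 4F, P[1] = 23

OFB decryption: S_i = E(K, S_{i−1}) with S_{−1} = IV; P_i = C_i ⊕ S_i.
Only C[0] changed, to 22. In OFB, a change in C_i flips the same bit in P_i only; the keystream is unaffected. Decrypting the received ciphertext:
P[0]: S = E(K, 7F) = 6D; 22 ⊕ 6D = 4F.
P[1]: S = E(K, 6D) = 5B; 78 ⊕ 5B = 23.
Blocks that differ from the original plaintext: P[0].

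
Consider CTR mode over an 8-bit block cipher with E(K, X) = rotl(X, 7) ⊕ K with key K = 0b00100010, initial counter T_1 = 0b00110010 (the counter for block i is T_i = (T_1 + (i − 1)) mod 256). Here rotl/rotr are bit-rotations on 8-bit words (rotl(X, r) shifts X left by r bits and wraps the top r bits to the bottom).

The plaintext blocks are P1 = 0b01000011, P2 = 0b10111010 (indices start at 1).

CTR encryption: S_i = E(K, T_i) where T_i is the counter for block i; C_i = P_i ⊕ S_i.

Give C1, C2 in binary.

C1 = 0b01111000, C2 = 0b00000001

C1: T = 0b00110010, S = E(K, T) = 0b00111011; 0b01000011 ⊕ 0b00111011 = 0b01111000.
C2: T = 0b00110011, S = E(K, T) = 0b10111011; 0b10111010 ⊕ 0b10111011 = 0b00000001.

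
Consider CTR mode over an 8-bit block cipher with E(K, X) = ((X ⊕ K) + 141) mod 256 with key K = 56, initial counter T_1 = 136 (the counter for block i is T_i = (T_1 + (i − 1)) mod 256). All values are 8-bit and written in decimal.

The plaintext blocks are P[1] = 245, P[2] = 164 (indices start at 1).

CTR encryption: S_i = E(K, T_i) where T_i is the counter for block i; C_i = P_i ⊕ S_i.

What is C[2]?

C[2] = 154

C[1]: T = 136, S = E(K, T) = 61; 245 ⊕ 61 = 200.
C[2]: T = 137, S = E(K, T) = 62; 164 ⊕ 62 = 154.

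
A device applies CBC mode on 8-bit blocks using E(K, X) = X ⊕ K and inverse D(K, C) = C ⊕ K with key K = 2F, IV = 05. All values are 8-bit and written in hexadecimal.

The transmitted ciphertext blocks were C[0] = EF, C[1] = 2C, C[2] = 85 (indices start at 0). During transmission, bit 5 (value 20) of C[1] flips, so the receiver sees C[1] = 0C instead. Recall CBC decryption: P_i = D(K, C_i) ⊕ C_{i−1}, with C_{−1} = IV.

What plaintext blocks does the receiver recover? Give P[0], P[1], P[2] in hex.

P[0] = C5, P[1] = CC, P[2] = A6

Only C[1] changed, to 0C. In CBC, a change in C_i garbles P_i and flips the same bit in P_{i+1}. Decrypting the received ciphertext:
P[0]: D(K, EF) = C0; C0 ⊕ 05 = C5.
P[1]: D(K, 0C) = 23; 23 ⊕ EF = CC.
P[2]: D(K, 85) = AA; AA ⊕ 0C = A6.
Blocks that differ from the original plaintext: P[1], P[2].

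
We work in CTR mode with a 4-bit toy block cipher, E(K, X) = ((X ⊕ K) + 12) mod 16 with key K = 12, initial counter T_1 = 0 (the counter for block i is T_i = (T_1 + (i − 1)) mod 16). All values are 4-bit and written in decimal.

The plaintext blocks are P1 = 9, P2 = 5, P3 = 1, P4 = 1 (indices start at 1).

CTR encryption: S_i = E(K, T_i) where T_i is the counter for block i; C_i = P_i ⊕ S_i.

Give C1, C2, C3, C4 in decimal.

C1 = 1, C2 = 12, C3 = 11, C4 = 10

C1: T = 0, S = E(K, T) = 8; 9 ⊕ 8 = 1.
C2: T = 1, S = E(K, T) = 9; 5 ⊕ 9 = 12.
C3: T = 2, S = E(K, T) = 10; 1 ⊕ 10 = 11.
C4: T = 3, S = E(K, T) = 11; 1 ⊕ 11 = 10.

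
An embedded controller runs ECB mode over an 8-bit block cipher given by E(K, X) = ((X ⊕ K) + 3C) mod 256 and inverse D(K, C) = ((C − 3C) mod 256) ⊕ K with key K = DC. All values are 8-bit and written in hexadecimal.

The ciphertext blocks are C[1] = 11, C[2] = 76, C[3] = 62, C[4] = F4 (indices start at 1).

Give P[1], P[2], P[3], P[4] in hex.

ECB decryption: P_i = D(K, C_i).
P[1]: D(K, 11) = 09.
P[2]: D(K, 76) = E6.
P[3]: D(K, 62) = FA.
P[4]: D(K, F4) = 64.

P[1] = 09, P[2] = E6, P[3] = FA, P[4] = 64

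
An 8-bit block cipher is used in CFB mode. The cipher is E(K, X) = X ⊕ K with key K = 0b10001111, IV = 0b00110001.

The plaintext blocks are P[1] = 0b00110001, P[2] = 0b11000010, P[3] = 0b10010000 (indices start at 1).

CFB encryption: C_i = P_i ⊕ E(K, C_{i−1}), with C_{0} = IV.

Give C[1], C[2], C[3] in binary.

C[1] = 0b10001111, C[2] = 0b11000010, C[3] = 0b11011101

C[1]: E(K, 0b00110001) = 0b10111110; 0b00110001 ⊕ 0b10111110 = 0b10001111.
C[2]: E(K, 0b10001111) = 0b00000000; 0b11000010 ⊕ 0b00000000 = 0b11000010.
C[3]: E(K, 0b11000010) = 0b01001101; 0b10010000 ⊕ 0b01001101 = 0b11011101.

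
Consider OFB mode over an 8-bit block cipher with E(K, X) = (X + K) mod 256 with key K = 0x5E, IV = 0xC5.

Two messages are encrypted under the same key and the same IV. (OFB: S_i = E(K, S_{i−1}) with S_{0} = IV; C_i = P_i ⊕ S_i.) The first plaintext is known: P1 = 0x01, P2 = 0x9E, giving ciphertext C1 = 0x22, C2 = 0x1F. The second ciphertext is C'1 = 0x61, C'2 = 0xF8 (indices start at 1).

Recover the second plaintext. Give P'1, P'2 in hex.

In OFB with a reused IV, both messages share the same keystream S_i, so C_i ⊕ C'_i = P_i ⊕ P'_i and thus P'_i = P_i ⊕ C_i ⊕ C'_i.
P'1: 0x01 ⊕ 0x22 ⊕ 0x61 = 0x42.
P'2: 0x9E ⊕ 0x1F ⊕ 0xF8 = 0x79.

P'1 = 0x42, P'2 = 0x79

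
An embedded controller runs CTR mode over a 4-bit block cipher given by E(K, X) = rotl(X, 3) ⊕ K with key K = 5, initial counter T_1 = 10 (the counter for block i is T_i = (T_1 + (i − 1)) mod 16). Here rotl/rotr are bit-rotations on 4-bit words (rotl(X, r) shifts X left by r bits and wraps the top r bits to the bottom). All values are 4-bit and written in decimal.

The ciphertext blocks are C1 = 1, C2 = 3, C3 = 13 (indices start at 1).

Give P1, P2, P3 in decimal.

CTR decryption: S_i = E(K, T_i) where T_i is the counter for block i; P_i = C_i ⊕ S_i.
P1: T = 10, S = E(K, T) = 0; 1 ⊕ 0 = 1.
P2: T = 11, S = E(K, T) = 8; 3 ⊕ 8 = 11.
P3: T = 12, S = E(K, T) = 3; 13 ⊕ 3 = 14.

P1 = 1, P2 = 11, P3 = 14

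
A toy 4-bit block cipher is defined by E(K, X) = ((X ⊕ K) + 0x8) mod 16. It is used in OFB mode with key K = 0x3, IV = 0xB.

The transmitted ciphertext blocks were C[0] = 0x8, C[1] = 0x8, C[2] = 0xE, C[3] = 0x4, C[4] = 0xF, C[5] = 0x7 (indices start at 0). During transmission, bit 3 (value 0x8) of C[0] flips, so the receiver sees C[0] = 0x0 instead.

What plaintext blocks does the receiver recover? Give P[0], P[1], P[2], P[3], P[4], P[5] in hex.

P[0] = 0x0, P[1] = 0x3, P[2] = 0xE, P[3] = 0xF, P[4] = 0xF, P[5] = 0xC

OFB decryption: S_i = E(K, S_{i−1}) with S_{−1} = IV; P_i = C_i ⊕ S_i.
Only C[0] changed, to 0x0. In OFB, a change in C_i flips the same bit in P_i only; the keystream is unaffected. Decrypting the received ciphertext:
P[0]: S = E(K, 0xB) = 0x0; 0x0 ⊕ 0x0 = 0x0.
P[1]: S = E(K, 0x0) = 0xB; 0x8 ⊕ 0xB = 0x3.
P[2]: S = E(K, 0xB) = 0x0; 0xE ⊕ 0x0 = 0xE.
P[3]: S = E(K, 0x0) = 0xB; 0x4 ⊕ 0xB = 0xF.
P[4]: S = E(K, 0xB) = 0x0; 0xF ⊕ 0x0 = 0xF.
P[5]: S = E(K, 0x0) = 0xB; 0x7 ⊕ 0xB = 0xC.
Blocks that differ from the original plaintext: P[0].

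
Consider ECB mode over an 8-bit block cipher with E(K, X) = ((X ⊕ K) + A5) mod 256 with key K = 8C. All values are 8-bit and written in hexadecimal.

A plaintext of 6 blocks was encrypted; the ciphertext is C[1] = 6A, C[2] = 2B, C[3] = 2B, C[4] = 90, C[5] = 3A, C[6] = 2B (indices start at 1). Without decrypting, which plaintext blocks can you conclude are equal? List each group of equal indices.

P[2] = P[3] = P[6]

ECB encrypts each block independently with the same key, so equal ciphertext blocks imply equal plaintext blocks.
C[2] = C[3] = C[6] = 2B, so P[2] = P[3] = P[6].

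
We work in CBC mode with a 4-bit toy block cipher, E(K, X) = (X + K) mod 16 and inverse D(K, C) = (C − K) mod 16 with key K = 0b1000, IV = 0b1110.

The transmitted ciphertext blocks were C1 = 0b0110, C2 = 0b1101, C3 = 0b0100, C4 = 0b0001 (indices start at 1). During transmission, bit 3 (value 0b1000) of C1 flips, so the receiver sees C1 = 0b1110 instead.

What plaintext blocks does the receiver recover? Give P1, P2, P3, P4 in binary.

CBC decryption: P_i = D(K, C_i) ⊕ C_{i−1}, with C_{0} = IV.
Only C1 changed, to 0b1110. In CBC, a change in C_i garbles P_i and flips the same bit in P_{i+1}. Decrypting the received ciphertext:
P1: D(K, 0b1110) = 0b0110; 0b0110 ⊕ 0b1110 = 0b1000.
P2: D(K, 0b1101) = 0b0101; 0b0101 ⊕ 0b1110 = 0b1011.
P3: D(K, 0b0100) = 0b1100; 0b1100 ⊕ 0b1101 = 0b0001.
P4: D(K, 0b0001) = 0b1001; 0b1001 ⊕ 0b0100 = 0b1101.
Blocks that differ from the original plaintext: P1, P2.

P1 = 0b1000, P2 = 0b1011, P3 = 0b0001, P4 = 0b1101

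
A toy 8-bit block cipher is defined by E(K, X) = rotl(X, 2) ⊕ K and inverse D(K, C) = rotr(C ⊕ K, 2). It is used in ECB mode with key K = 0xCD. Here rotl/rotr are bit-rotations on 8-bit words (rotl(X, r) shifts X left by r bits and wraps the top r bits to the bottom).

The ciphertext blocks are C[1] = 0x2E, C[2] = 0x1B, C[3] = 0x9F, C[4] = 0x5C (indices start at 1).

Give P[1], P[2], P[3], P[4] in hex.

P[1] = 0xF8, P[2] = 0xB5, P[3] = 0x94, P[4] = 0x64

ECB decryption: P_i = D(K, C_i).
P[1]: D(K, 0x2E) = 0xF8.
P[2]: D(K, 0x1B) = 0xB5.
P[3]: D(K, 0x9F) = 0x94.
P[4]: D(K, 0x5C) = 0x64.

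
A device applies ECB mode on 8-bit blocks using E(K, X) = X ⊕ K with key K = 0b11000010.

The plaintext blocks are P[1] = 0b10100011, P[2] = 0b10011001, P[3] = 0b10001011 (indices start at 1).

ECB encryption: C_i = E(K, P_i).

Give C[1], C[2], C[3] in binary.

C[1]: E(K, 0b10100011) = 0b01100001.
C[2]: E(K, 0b10011001) = 0b01011011.
C[3]: E(K, 0b10001011) = 0b01001001.

C[1] = 0b01100001, C[2] = 0b01011011, C[3] = 0b01001001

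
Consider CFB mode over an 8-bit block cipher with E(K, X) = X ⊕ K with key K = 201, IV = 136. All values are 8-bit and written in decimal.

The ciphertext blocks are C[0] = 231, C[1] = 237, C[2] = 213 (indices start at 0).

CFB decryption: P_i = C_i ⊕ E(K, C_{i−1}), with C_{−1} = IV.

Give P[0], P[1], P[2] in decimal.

P[0] = 166, P[1] = 195, P[2] = 241

P[0]: E(K, 136) = 65; 231 ⊕ 65 = 166.
P[1]: E(K, 231) = 46; 237 ⊕ 46 = 195.
P[2]: E(K, 237) = 36; 213 ⊕ 36 = 241.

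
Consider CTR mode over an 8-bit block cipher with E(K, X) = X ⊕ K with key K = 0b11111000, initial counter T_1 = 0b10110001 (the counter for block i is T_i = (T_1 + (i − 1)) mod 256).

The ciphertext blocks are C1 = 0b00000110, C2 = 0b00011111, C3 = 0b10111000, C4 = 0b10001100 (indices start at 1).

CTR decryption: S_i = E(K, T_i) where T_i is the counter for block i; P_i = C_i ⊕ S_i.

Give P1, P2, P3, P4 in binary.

P1 = 0b01001111, P2 = 0b01010101, P3 = 0b11110011, P4 = 0b11000000

P1: T = 0b10110001, S = E(K, T) = 0b01001001; 0b00000110 ⊕ 0b01001001 = 0b01001111.
P2: T = 0b10110010, S = E(K, T) = 0b01001010; 0b00011111 ⊕ 0b01001010 = 0b01010101.
P3: T = 0b10110011, S = E(K, T) = 0b01001011; 0b10111000 ⊕ 0b01001011 = 0b11110011.
P4: T = 0b10110100, S = E(K, T) = 0b01001100; 0b10001100 ⊕ 0b01001100 = 0b11000000.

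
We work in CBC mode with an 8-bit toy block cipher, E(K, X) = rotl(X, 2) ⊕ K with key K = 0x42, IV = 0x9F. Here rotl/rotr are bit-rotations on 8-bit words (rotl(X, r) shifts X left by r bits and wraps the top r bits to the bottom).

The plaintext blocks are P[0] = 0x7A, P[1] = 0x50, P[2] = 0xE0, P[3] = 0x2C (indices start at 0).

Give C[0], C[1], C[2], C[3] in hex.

C[0] = 0xD5, C[1] = 0x54, C[2] = 0x90, C[3] = 0xB0

CBC encryption: C_i = E(K, P_i ⊕ C_{i−1}), with C_{−1} = IV.
C[0]: P[0] ⊕ 0x9F = 0xE5; E(K, 0xE5) = 0xD5.
C[1]: P[1] ⊕ 0xD5 = 0x85; E(K, 0x85) = 0x54.
C[2]: P[2] ⊕ 0x54 = 0xB4; E(K, 0xB4) = 0x90.
C[3]: P[3] ⊕ 0x90 = 0xBC; E(K, 0xBC) = 0xB0.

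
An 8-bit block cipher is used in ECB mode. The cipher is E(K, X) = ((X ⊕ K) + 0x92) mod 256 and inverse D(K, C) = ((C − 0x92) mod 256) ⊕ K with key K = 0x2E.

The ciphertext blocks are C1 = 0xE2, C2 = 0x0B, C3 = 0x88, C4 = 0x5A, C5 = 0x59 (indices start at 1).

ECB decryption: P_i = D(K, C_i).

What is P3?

P3 = 0xD8

P3: D(K, 0x88) = 0xD8.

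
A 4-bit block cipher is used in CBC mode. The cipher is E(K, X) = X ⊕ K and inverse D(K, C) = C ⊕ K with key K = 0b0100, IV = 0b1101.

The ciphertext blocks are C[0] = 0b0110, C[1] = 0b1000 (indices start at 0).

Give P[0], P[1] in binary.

CBC decryption: P_i = D(K, C_i) ⊕ C_{i−1}, with C_{−1} = IV.
P[0]: D(K, 0b0110) = 0b0010; 0b0010 ⊕ 0b1101 = 0b1111.
P[1]: D(K, 0b1000) = 0b1100; 0b1100 ⊕ 0b0110 = 0b1010.

P[0] = 0b1111, P[1] = 0b1010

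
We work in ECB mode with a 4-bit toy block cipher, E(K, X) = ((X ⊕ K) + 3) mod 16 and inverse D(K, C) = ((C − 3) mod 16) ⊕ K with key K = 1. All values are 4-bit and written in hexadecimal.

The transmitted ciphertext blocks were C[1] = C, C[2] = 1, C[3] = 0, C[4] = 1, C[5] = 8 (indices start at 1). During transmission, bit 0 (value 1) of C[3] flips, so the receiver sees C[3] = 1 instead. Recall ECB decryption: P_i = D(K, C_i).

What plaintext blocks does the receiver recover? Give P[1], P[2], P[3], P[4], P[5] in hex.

P[1] = 8, P[2] = F, P[3] = F, P[4] = F, P[5] = 4

Only C[3] changed, to 1. In ECB, a change in C_i affects only P_i. Decrypting the received ciphertext:
P[1]: D(K, C) = 8.
P[2]: D(K, 1) = F.
P[3]: D(K, 1) = F.
P[4]: D(K, 1) = F.
P[5]: D(K, 8) = 4.
Blocks that differ from the original plaintext: P[3].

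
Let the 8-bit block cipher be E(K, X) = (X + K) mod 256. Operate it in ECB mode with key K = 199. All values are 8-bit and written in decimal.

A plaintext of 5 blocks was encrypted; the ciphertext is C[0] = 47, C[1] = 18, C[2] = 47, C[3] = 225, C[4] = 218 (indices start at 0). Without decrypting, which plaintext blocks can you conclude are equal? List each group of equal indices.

P[0] = P[2]

ECB encrypts each block independently with the same key, so equal ciphertext blocks imply equal plaintext blocks.
C[0] = C[2] = 47, so P[0] = P[2].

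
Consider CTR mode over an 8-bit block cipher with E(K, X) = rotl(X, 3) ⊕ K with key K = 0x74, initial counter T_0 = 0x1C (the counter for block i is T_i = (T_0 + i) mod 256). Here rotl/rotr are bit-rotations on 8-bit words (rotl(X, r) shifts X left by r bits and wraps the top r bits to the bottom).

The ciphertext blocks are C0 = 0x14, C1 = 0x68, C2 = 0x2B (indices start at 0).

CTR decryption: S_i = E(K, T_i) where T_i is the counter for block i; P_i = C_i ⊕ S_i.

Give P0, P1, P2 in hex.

P0 = 0x80, P1 = 0xF4, P2 = 0xAF

P0: T = 0x1C, S = E(K, T) = 0x94; 0x14 ⊕ 0x94 = 0x80.
P1: T = 0x1D, S = E(K, T) = 0x9C; 0x68 ⊕ 0x9C = 0xF4.
P2: T = 0x1E, S = E(K, T) = 0x84; 0x2B ⊕ 0x84 = 0xAF.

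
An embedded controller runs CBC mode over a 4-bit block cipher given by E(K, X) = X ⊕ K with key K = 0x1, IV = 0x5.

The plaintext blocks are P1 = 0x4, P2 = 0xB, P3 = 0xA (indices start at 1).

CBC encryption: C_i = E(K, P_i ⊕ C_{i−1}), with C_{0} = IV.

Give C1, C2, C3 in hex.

C1 = 0x0, C2 = 0xA, C3 = 0x1

C1: P1 ⊕ 0x5 = 0x1; E(K, 0x1) = 0x0.
C2: P2 ⊕ 0x0 = 0xB; E(K, 0xB) = 0xA.
C3: P3 ⊕ 0xA = 0x0; E(K, 0x0) = 0x1.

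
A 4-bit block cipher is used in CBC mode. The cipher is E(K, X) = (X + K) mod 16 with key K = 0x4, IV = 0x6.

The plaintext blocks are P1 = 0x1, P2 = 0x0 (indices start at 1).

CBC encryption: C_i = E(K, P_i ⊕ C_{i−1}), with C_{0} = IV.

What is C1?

C1: P1 ⊕ 0x6 = 0x7; E(K, 0x7) = 0xB.

C1 = 0xB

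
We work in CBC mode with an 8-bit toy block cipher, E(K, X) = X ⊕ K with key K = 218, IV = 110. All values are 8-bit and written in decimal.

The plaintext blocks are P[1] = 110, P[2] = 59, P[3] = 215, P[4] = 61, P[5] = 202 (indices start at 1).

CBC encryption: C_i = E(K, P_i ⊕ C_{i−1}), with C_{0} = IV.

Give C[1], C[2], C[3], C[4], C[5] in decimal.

C[1]: P[1] ⊕ 110 = 0; E(K, 0) = 218.
C[2]: P[2] ⊕ 218 = 225; E(K, 225) = 59.
C[3]: P[3] ⊕ 59 = 236; E(K, 236) = 54.
C[4]: P[4] ⊕ 54 = 11; E(K, 11) = 209.
C[5]: P[5] ⊕ 209 = 27; E(K, 27) = 193.

C[1] = 218, C[2] = 59, C[3] = 54, C[4] = 209, C[5] = 193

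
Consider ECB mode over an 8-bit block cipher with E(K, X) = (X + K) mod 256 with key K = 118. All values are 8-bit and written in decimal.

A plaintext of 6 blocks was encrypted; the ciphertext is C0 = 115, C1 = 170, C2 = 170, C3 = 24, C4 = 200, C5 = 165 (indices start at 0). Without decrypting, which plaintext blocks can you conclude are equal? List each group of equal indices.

ECB encrypts each block independently with the same key, so equal ciphertext blocks imply equal plaintext blocks.
C1 = C2 = 170, so P1 = P2.

P1 = P2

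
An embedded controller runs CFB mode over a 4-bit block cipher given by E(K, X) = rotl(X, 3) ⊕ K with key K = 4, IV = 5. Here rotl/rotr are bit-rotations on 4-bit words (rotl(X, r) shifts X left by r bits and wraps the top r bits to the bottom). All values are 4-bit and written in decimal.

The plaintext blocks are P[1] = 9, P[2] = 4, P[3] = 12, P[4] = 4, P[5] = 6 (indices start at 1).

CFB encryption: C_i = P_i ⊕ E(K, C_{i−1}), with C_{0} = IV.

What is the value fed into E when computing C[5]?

10

C[1]: E(K, 5) = 14; 9 ⊕ 14 = 7.
C[2]: E(K, 7) = 15; 4 ⊕ 15 = 11.
C[3]: E(K, 11) = 9; 12 ⊕ 9 = 5.
C[4]: E(K, 5) = 14; 4 ⊕ 14 = 10.
C[5]: E(K, 10) = 1; 6 ⊕ 1 = 7.
So the input to E for block [5] is 10.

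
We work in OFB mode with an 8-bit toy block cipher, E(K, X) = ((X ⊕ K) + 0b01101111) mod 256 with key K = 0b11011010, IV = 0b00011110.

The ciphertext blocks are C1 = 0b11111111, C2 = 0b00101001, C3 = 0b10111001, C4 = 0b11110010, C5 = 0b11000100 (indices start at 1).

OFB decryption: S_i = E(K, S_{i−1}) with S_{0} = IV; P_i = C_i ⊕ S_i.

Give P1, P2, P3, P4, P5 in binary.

P1: S = E(K, 0b00011110) = 0b00110011; 0b11111111 ⊕ 0b00110011 = 0b11001100.
P2: S = E(K, 0b00110011) = 0b01011000; 0b00101001 ⊕ 0b01011000 = 0b01110001.
P3: S = E(K, 0b01011000) = 0b11110001; 0b10111001 ⊕ 0b11110001 = 0b01001000.
P4: S = E(K, 0b11110001) = 0b10011010; 0b11110010 ⊕ 0b10011010 = 0b01101000.
P5: S = E(K, 0b10011010) = 0b10101111; 0b11000100 ⊕ 0b10101111 = 0b01101011.

P1 = 0b11001100, P2 = 0b01110001, P3 = 0b01001000, P4 = 0b01101000, P5 = 0b01101011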